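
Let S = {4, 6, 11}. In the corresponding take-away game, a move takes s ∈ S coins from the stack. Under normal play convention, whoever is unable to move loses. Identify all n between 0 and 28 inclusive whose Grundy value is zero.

G(0) = 0
G(1) = mex{} = 0
G(2) = mex{} = 0
G(3) = mex{} = 0
G(4) = mex{0} = 1
G(5) = mex{0} = 1
G(6) = mex{0,0} = 1
G(7) = mex{0,0} = 1
G(8) = mex{1,0} = 2
G(9) = mex{1,0} = 2
G(10) = mex{1,1} = 0
G(11) = mex{1,1,0} = 2
G(12) = mex{2,1,0} = 3
G(13) = mex{2,1,0} = 3
G(14) = mex{0,2,0} = 1
G(15) = mex{2,2,1} = 0
G(16) = mex{3,0,1} = 2
G(17) = mex{3,2,1} = 0
G(18) = mex{1,3,1} = 0
G(19) = mex{0,3,2} = 1
G(20) = mex{2,1,2} = 0
G(21) = mex{0,0,0} = 1
G(22) = mex{0,2,2} = 1
G(23) = mex{1,0,3} = 2
G(24) = mex{0,0,3} = 1
G(25) = mex{1,1,1} = 0
G(26) = mex{1,0,0} = 2
G(27) = mex{2,1,2} = 0
G(28) = mex{1,1,0} = 2
P-positions are exactly the n with G(n) = 0.

0, 1, 2, 3, 10, 15, 17, 18, 20, 25, 27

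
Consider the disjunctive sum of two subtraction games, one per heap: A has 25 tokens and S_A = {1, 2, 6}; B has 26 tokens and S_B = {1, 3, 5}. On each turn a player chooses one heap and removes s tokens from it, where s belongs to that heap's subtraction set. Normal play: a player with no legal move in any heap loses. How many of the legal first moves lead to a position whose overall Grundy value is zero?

4

Heap A, S = {1, 2, 6}:
n :  0  1  2  3  4  5  6  7  8  9 10 11 12 13 14 15 16 17 18 19 20 21 22 23 24 25
G :  0  1  2  0  1  2  3  0  1  2  0  1  2  3  0  1  2  0  1  2  3  0  1  2  0  1
G_A(25) = 1.
Heap B, S = {1, 3, 5}:
n :  0  1  2  3  4  5  6  7  8  9 10 11 12 13 14 15 16 17 18 19 20 21 22 23 24 25 26
G :  0  1  0  1  0  1  0  1  0  1  0  1  0  1  0  1  0  1  0  1  0  1  0  1  0  1  0
G_B(26) = 0.
Combined Grundy value = 1 ⊕ 0 = 1.
A winning move leaves total XOR = 0, i.e. changes one component's Grundy value g to g ⊕ X where X is the current total.
Heap A: need g' = 1⊕1 = 0. Options: 25−1→G=0, 25−2→G=2, 25−6→G=2. Hits: 1.
Heap B: need g' = 0⊕1 = 1. Options: 26−1→G=1, 26−3→G=1, 26−5→G=1. Hits: 3.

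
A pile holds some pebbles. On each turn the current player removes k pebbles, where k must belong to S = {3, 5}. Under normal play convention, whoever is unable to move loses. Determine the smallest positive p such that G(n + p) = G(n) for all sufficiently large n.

8

G(0) = 0
G(1) = mex{} = 0
G(2) = mex{} = 0
G(3) = mex{0} = 1
G(4) = mex{0} = 1
G(5) = mex{0,0} = 1
G(6) = mex{1,0} = 2
G(7) = mex{1,0} = 2
G(8) = mex{1,1} = 0
G(9) = mex{2,1} = 0
G(10) = mex{2,1} = 0
G(11) = mex{0,2} = 1
G(12) = mex{0,2} = 1
G(13) = mex{0,0} = 1
G(14) = mex{1,0} = 2
G(15) = mex{1,0} = 2
G(16) = mex{1,1} = 0
G(17) = mex{2,1} = 0
G(n+8) = G(n) holds for n = 0,…,4 (a full window of length max(S) = 5), so the sequence is purely periodic with period 8.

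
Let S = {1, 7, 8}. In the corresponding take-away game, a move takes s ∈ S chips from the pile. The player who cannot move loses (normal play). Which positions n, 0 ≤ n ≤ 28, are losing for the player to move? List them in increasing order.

0, 2, 4, 6, 15, 17, 19, 21

G(0) = 0
G(1) = mex{0} = 1
G(2) = mex{1} = 0
G(3) = mex{0} = 1
G(4) = mex{1} = 0
G(5) = mex{0} = 1
G(6) = mex{1} = 0
G(7) = mex{0,0} = 1
G(8) = mex{1,1,0} = 2
G(9) = mex{2,0,1} = 3
G(10) = mex{3,1,0} = 2
G(11) = mex{2,0,1} = 3
G(12) = mex{3,1,0} = 2
G(13) = mex{2,0,1} = 3
G(14) = mex{3,1,0} = 2
G(15) = mex{2,2,1} = 0
G(16) = mex{0,3,2} = 1
G(17) = mex{1,2,3} = 0
G(18) = mex{0,3,2} = 1
G(19) = mex{1,2,3} = 0
G(20) = mex{0,3,2} = 1
G(21) = mex{1,2,3} = 0
G(22) = mex{0,0,2} = 1
G(23) = mex{1,1,0} = 2
G(24) = mex{2,0,1} = 3
G(25) = mex{3,1,0} = 2
G(26) = mex{2,0,1} = 3
G(27) = mex{3,1,0} = 2
G(28) = mex{2,0,1} = 3
P-positions are exactly the n with G(n) = 0.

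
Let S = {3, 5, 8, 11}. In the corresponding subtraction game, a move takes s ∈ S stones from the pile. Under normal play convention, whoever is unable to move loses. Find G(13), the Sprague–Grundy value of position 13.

4

G(0) = 0
G(1) = mex{} = 0
G(2) = mex{} = 0
G(3) = mex{0} = 1
G(4) = mex{0} = 1
G(5) = mex{0,0} = 1
G(6) = mex{1,0} = 2
G(7) = mex{1,0} = 2
G(8) = mex{1,1,0} = 2
G(9) = mex{2,1,0} = 3
G(10) = mex{2,1,0} = 3
G(11) = mex{2,2,1,0} = 3
G(12) = mex{3,2,1,0} = 4
G(13) = mex{3,2,1,0} = 4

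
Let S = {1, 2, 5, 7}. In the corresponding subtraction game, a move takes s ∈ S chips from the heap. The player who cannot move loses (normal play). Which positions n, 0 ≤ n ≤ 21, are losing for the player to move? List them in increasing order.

0, 3, 6, 9, 12, 15, 18, 21

n :  0  1  2  3  4  5  6  7  8  9 10 11 12 13 14 15 16 17 18 19 20 21
G :  0  1  2  0  1  2  0  1  2  0  1  2  0  1  2  0  1  2  0  1  2  0
P-positions are exactly the n with G(n) = 0.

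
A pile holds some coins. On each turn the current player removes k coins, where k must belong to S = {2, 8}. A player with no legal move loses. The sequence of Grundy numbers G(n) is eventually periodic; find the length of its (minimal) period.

10

n :  0  1  2  3  4  5  6  7  8  9 10 11 12 13 14 15 16 17 18 19 20 21
G :  0  0  1  1  0  0  1  1  2  2  0  0  1  1  0  0  1  1  2  2  0  0
G(n+10) = G(n) holds for n = 0,…,7 (a full window of length max(S) = 8), so the sequence is purely periodic with period 10.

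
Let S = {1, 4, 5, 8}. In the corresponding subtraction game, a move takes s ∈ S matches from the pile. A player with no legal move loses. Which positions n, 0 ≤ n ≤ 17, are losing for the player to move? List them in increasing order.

0, 2, 9, 11

G(0) = 0
G(1) = mex{0} = 1
G(2) = mex{1} = 0
G(3) = mex{0} = 1
G(4) = mex{1,0} = 2
G(5) = mex{2,1,0} = 3
G(6) = mex{3,0,1} = 2
G(7) = mex{2,1,0} = 3
G(8) = mex{3,2,1,0} = 4
G(9) = mex{4,3,2,1} = 0
G(10) = mex{0,2,3,0} = 1
G(11) = mex{1,3,2,1} = 0
G(12) = mex{0,4,3,2} = 1
G(13) = mex{1,0,4,3} = 2
G(14) = mex{2,1,0,2} = 3
G(15) = mex{3,0,1,3} = 2
G(16) = mex{2,1,0,4} = 3
G(17) = mex{3,2,1,0} = 4
P-positions are exactly the n with G(n) = 0.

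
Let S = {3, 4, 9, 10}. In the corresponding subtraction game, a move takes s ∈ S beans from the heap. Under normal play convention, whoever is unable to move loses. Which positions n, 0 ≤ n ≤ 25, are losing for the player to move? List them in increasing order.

0, 1, 2, 7, 8, 13, 14, 15, 20, 21

G(0) = 0
G(1) = mex{} = 0
G(2) = mex{} = 0
G(3) = mex{0} = 1
G(4) = mex{0,0} = 1
G(5) = mex{0,0} = 1
G(6) = mex{1,0} = 2
G(7) = mex{1,1} = 0
G(8) = mex{1,1} = 0
G(9) = mex{2,1,0} = 3
G(10) = mex{0,2,0,0} = 1
G(11) = mex{0,0,0,0} = 1
G(12) = mex{3,0,1,0} = 2
G(13) = mex{1,3,1,1} = 0
G(14) = mex{1,1,1,1} = 0
G(15) = mex{2,1,2,1} = 0
G(16) = mex{0,2,0,2} = 1
G(17) = mex{0,0,0,0} = 1
G(18) = mex{0,0,3,0} = 1
G(19) = mex{1,0,1,3} = 2
G(20) = mex{1,1,1,1} = 0
G(21) = mex{1,1,2,1} = 0
G(22) = mex{2,1,0,2} = 3
G(23) = mex{0,2,0,0} = 1
G(24) = mex{0,0,0,0} = 1
G(25) = mex{3,0,1,0} = 2
P-positions are exactly the n with G(n) = 0.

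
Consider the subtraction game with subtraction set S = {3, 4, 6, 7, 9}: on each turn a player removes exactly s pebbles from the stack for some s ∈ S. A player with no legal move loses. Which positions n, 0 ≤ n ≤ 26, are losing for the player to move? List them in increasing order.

G(0) = 0
G(1) = mex{} = 0
G(2) = mex{} = 0
G(3) = mex{0} = 1
G(4) = mex{0,0} = 1
G(5) = mex{0,0} = 1
G(6) = mex{1,0,0} = 2
G(7) = mex{1,1,0,0} = 2
G(8) = mex{1,1,0,0} = 2
G(9) = mex{2,1,1,0,0} = 3
G(10) = mex{2,2,1,1,0} = 3
G(11) = mex{2,2,1,1,0} = 3
G(12) = mex{3,2,2,1,1} = 0
G(13) = mex{3,3,2,2,1} = 0
G(14) = mex{3,3,2,2,1} = 0
G(15) = mex{0,3,3,2,2} = 1
G(16) = mex{0,0,3,3,2} = 1
G(17) = mex{0,0,3,3,2} = 1
G(18) = mex{1,0,0,3,3} = 2
G(19) = mex{1,1,0,0,3} = 2
G(20) = mex{1,1,0,0,3} = 2
G(21) = mex{2,1,1,0,0} = 3
G(22) = mex{2,2,1,1,0} = 3
G(23) = mex{2,2,1,1,0} = 3
G(24) = mex{3,2,2,1,1} = 0
G(25) = mex{3,3,2,2,1} = 0
G(26) = mex{3,3,2,2,1} = 0
P-positions are exactly the n with G(n) = 0.

0, 1, 2, 12, 13, 14, 24, 25, 26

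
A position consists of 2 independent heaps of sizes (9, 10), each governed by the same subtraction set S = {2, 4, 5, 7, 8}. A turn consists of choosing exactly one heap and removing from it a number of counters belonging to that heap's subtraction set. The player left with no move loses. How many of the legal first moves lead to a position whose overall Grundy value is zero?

All heaps use S = {2, 4, 5, 7, 8}:
G(0) = 0
G(1) = mex{} = 0
G(2) = mex{0} = 1
G(3) = mex{0} = 1
G(4) = mex{1,0} = 2
G(5) = mex{1,0,0} = 2
G(6) = mex{2,1,0} = 3
G(7) = mex{2,1,1,0} = 3
G(8) = mex{3,2,1,0,0} = 4
G(9) = mex{3,2,2,1,0} = 4
G(10) = mex{4,3,2,1,1} = 0
Heap A: G(9) = 4.
Heap B: G(10) = 0.
Combined Grundy value = 4 ⊕ 0 = 4.
A winning move leaves total XOR = 0, i.e. changes one component's Grundy value g to g ⊕ X where X is the current total.
Heap A: need g' = 4⊕4 = 0. Options: 9−2→G=3, 9−4→G=2, 9−5→G=2, 9−7→G=1, 9−8→G=0. Hits: 1.
Heap B: need g' = 0⊕4 = 4. Options: 10−2→G=4, 10−4→G=3, 10−5→G=2, 10−7→G=1, 10−8→G=1. Hits: 1.

2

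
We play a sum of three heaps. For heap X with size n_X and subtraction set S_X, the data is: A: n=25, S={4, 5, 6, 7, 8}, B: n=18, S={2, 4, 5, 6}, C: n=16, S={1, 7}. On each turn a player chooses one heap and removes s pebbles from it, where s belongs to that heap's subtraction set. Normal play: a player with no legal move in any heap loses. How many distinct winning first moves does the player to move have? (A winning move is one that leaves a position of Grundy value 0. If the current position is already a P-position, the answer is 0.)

Heap A, S = {4, 5, 6, 7, 8}:
n :  0  1  2  3  4  5  6  7  8  9 10 11 12 13 14 15 16 17 18 19 20 21 22 23 24 25
G :  0  0  0  0  1  1  1  1  2  2  2  2  0  0  0  0  1  1  1  1  2  2  2  2  0  0
G_A(25) = 0.
Heap B, S = {2, 4, 5, 6}:
G(0) = 0
G(1) = mex{} = 0
G(2) = mex{0} = 1
G(3) = mex{0} = 1
G(4) = mex{1,0} = 2
G(5) = mex{1,0,0} = 2
G(6) = mex{2,1,0,0} = 3
G(7) = mex{2,1,1,0} = 3
G(8) = mex{3,2,1,1} = 0
G(9) = mex{3,2,2,1} = 0
G(10) = mex{0,3,2,2} = 1
G(11) = mex{0,3,3,2} = 1
G(12) = mex{1,0,3,3} = 2
G(13) = mex{1,0,0,3} = 2
G(14) = mex{2,1,0,0} = 3
G(15) = mex{2,1,1,0} = 3
G(16) = mex{3,2,1,1} = 0
G(17) = mex{3,2,2,1} = 0
G(18) = mex{0,3,2,2} = 1
G_B(18) = 1.
Heap C, S = {1, 7}:
G(0) = 0
G(1) = mex{0} = 1
G(2) = mex{1} = 0
G(3) = mex{0} = 1
G(4) = mex{1} = 0
G(5) = mex{0} = 1
G(6) = mex{1} = 0
G(7) = mex{0,0} = 1
G(8) = mex{1,1} = 0
G(9) = mex{0,0} = 1
G(10) = mex{1,1} = 0
G(11) = mex{0,0} = 1
G(12) = mex{1,1} = 0
G(13) = mex{0,0} = 1
G(14) = mex{1,1} = 0
G(15) = mex{0,0} = 1
G(16) = mex{1,1} = 0
G_C(16) = 0.
Combined Grundy value = 0 ⊕ 1 ⊕ 0 = 1.
A winning move leaves total XOR = 0, i.e. changes one component's Grundy value g to g ⊕ X where X is the current total.
Heap A: need g' = 0⊕1 = 1. Options: 25−4→G=2, 25−5→G=2, 25−6→G=1, 25−7→G=1, 25−8→G=1. Hits: 3.
Heap B: need g' = 1⊕1 = 0. Options: 18−2→G=0, 18−4→G=3, 18−5→G=2, 18−6→G=2. Hits: 1.
Heap C: need g' = 0⊕1 = 1. Options: 16−1→G=1, 16−7→G=1. Hits: 2.

6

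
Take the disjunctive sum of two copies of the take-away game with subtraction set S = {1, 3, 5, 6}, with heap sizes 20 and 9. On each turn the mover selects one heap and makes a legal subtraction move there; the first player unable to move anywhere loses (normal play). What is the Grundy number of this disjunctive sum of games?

All heaps use S = {1, 3, 5, 6}:
n :  0  1  2  3  4  5  6  7  8  9 10 11 12 13 14 15 16 17 18 19 20
G :  0  1  0  1  0  1  2  3  2  3  2  0  1  0  1  0  1  2  3  2  3
Heap A: G(20) = 3.
Heap B: G(9) = 3.
Combined Grundy value = 3 ⊕ 3 = 0.

0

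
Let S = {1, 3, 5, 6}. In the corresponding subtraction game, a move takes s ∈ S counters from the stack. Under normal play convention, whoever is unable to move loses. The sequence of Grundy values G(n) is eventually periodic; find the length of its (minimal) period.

n :  0  1  2  3  4  5  6  7  8  9 10 11 12 13 14 15 16 17 18 19 20 21 22 23
G :  0  1  0  1  0  1  2  3  2  3  2  0  1  0  1  0  1  2  3  2  3  2  0  1
G(n+11) = G(n) holds for n = 0,…,5 (a full window of length max(S) = 6), so the sequence is purely periodic with period 11.

11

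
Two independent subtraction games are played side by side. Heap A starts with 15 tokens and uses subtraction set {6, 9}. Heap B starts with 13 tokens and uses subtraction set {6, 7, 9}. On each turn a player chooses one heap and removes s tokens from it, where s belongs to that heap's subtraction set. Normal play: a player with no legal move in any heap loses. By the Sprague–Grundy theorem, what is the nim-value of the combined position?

Heap A, S = {6, 9}:
G(0) = 0
G(1) = mex{} = 0
G(2) = mex{} = 0
G(3) = mex{} = 0
G(4) = mex{} = 0
G(5) = mex{} = 0
G(6) = mex{0} = 1
G(7) = mex{0} = 1
G(8) = mex{0} = 1
G(9) = mex{0,0} = 1
G(10) = mex{0,0} = 1
G(11) = mex{0,0} = 1
G(12) = mex{1,0} = 2
G(13) = mex{1,0} = 2
G(14) = mex{1,0} = 2
G(15) = mex{1,1} = 0
G_A(15) = 0.
Heap B, S = {6, 7, 9}:
G(0) = 0
G(1) = mex{} = 0
G(2) = mex{} = 0
G(3) = mex{} = 0
G(4) = mex{} = 0
G(5) = mex{} = 0
G(6) = mex{0} = 1
G(7) = mex{0,0} = 1
G(8) = mex{0,0} = 1
G(9) = mex{0,0,0} = 1
G(10) = mex{0,0,0} = 1
G(11) = mex{0,0,0} = 1
G(12) = mex{1,0,0} = 2
G(13) = mex{1,1,0} = 2
G_B(13) = 2.
Combined Grundy value = 0 ⊕ 2 = 2.

2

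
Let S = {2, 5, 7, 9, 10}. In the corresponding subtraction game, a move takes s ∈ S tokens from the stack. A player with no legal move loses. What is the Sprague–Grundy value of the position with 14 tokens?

G(0) = 0
G(1) = mex{} = 0
G(2) = mex{0} = 1
G(3) = mex{0} = 1
G(4) = mex{1} = 0
G(5) = mex{1,0} = 2
G(6) = mex{0,0} = 1
G(7) = mex{2,1,0} = 3
G(8) = mex{1,1,0} = 2
G(9) = mex{3,0,1,0} = 2
G(10) = mex{2,2,1,0,0} = 3
G(11) = mex{2,1,0,1,0} = 3
G(12) = mex{3,3,2,1,1} = 0
G(13) = mex{3,2,1,0,1} = 4
G(14) = mex{0,2,3,2,0} = 1

1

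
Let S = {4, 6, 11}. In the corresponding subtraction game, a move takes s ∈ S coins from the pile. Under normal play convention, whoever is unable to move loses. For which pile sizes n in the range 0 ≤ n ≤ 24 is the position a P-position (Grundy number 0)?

G(0) = 0
G(1) = mex{} = 0
G(2) = mex{} = 0
G(3) = mex{} = 0
G(4) = mex{0} = 1
G(5) = mex{0} = 1
G(6) = mex{0,0} = 1
G(7) = mex{0,0} = 1
G(8) = mex{1,0} = 2
G(9) = mex{1,0} = 2
G(10) = mex{1,1} = 0
G(11) = mex{1,1,0} = 2
G(12) = mex{2,1,0} = 3
G(13) = mex{2,1,0} = 3
G(14) = mex{0,2,0} = 1
G(15) = mex{2,2,1} = 0
G(16) = mex{3,0,1} = 2
G(17) = mex{3,2,1} = 0
G(18) = mex{1,3,1} = 0
G(19) = mex{0,3,2} = 1
G(20) = mex{2,1,2} = 0
G(21) = mex{0,0,0} = 1
G(22) = mex{0,2,2} = 1
G(23) = mex{1,0,3} = 2
G(24) = mex{0,0,3} = 1
P-positions are exactly the n with G(n) = 0.

0, 1, 2, 3, 10, 15, 17, 18, 20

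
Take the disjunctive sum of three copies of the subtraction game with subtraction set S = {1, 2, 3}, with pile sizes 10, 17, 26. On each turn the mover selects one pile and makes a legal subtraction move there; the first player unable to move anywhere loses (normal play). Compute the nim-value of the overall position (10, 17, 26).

All piles use S = {1, 2, 3}:
G(0) = 0
G(1) = mex{0} = 1
G(2) = mex{1,0} = 2
G(3) = mex{2,1,0} = 3
G(4) = mex{3,2,1} = 0
G(5) = mex{0,3,2} = 1
G(6) = mex{1,0,3} = 2
G(7) = mex{2,1,0} = 3
G(8) = mex{3,2,1} = 0
G(9) = mex{0,3,2} = 1
G(10) = mex{1,0,3} = 2
G(11) = mex{2,1,0} = 3
G(12) = mex{3,2,1} = 0
G(13) = mex{0,3,2} = 1
G(14) = mex{1,0,3} = 2
G(15) = mex{2,1,0} = 3
G(16) = mex{3,2,1} = 0
G(17) = mex{0,3,2} = 1
G(18) = mex{1,0,3} = 2
G(19) = mex{2,1,0} = 3
G(20) = mex{3,2,1} = 0
G(21) = mex{0,3,2} = 1
G(22) = mex{1,0,3} = 2
G(23) = mex{2,1,0} = 3
G(24) = mex{3,2,1} = 0
G(25) = mex{0,3,2} = 1
G(26) = mex{1,0,3} = 2
Pile A: G(10) = 2.
Pile B: G(17) = 1.
Pile C: G(26) = 2.
Combined Grundy value = 2 ⊕ 1 ⊕ 2 = 1.

1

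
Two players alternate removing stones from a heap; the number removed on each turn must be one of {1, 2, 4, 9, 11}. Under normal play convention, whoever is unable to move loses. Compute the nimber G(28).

2

G(0) = 0
G(1) = mex{0} = 1
G(2) = mex{1,0} = 2
G(3) = mex{2,1} = 0
G(4) = mex{0,2,0} = 1
G(5) = mex{1,0,1} = 2
G(6) = mex{2,1,2} = 0
G(7) = mex{0,2,0} = 1
G(8) = mex{1,0,1} = 2
G(9) = mex{2,1,2,0} = 3
G(10) = mex{3,2,0,1} = 4
G(11) = mex{4,3,1,2,0} = 5
G(12) = mex{5,4,2,0,1} = 3
G(13) = mex{3,5,3,1,2} = 0
G(14) = mex{0,3,4,2,0} = 1
G(15) = mex{1,0,5,0,1} = 2
G(16) = mex{2,1,3,1,2} = 0
G(17) = mex{0,2,0,2,0} = 1
G(18) = mex{1,0,1,3,1} = 2
G(19) = mex{2,1,2,4,2} = 0
G(20) = mex{0,2,0,5,3} = 1
G(21) = mex{1,0,1,3,4} = 2
G(22) = mex{2,1,2,0,5} = 3
G(23) = mex{3,2,0,1,3} = 4
G(24) = mex{4,3,1,2,0} = 5
G(25) = mex{5,4,2,0,1} = 3
G(26) = mex{3,5,3,1,2} = 0
G(27) = mex{0,3,4,2,0} = 1
G(28) = mex{1,0,5,0,1} = 2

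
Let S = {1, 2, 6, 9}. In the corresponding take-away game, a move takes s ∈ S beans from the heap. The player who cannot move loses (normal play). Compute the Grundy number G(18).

n :  0  1  2  3  4  5  6  7  8  9 10 11 12 13 14 15 16 17 18
G :  0  1  2  0  1  2  3  0  1  2  0  1  2  3  0  1  2  0  1

1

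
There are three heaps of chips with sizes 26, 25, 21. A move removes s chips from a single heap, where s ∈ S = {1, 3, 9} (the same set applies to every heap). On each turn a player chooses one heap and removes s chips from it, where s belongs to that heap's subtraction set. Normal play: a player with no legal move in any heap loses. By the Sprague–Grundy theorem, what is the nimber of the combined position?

0

All heaps use S = {1, 3, 9}:
G(0) = 0
G(1) = mex{0} = 1
G(2) = mex{1} = 0
G(3) = mex{0,0} = 1
G(4) = mex{1,1} = 0
G(5) = mex{0,0} = 1
G(6) = mex{1,1} = 0
G(7) = mex{0,0} = 1
G(8) = mex{1,1} = 0
G(9) = mex{0,0,0} = 1
G(10) = mex{1,1,1} = 0
G(11) = mex{0,0,0} = 1
G(12) = mex{1,1,1} = 0
G(13) = mex{0,0,0} = 1
G(14) = mex{1,1,1} = 0
G(15) = mex{0,0,0} = 1
G(16) = mex{1,1,1} = 0
G(17) = mex{0,0,0} = 1
G(18) = mex{1,1,1} = 0
G(19) = mex{0,0,0} = 1
G(20) = mex{1,1,1} = 0
G(21) = mex{0,0,0} = 1
G(22) = mex{1,1,1} = 0
G(23) = mex{0,0,0} = 1
G(24) = mex{1,1,1} = 0
G(25) = mex{0,0,0} = 1
G(26) = mex{1,1,1} = 0
Heap A: G(26) = 0.
Heap B: G(25) = 1.
Heap C: G(21) = 1.
Combined Grundy value = 0 ⊕ 1 ⊕ 1 = 0.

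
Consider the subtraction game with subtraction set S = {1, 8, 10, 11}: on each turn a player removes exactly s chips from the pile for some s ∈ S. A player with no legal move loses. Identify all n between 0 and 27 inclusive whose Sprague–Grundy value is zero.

G(0) = 0
G(1) = mex{0} = 1
G(2) = mex{1} = 0
G(3) = mex{0} = 1
G(4) = mex{1} = 0
G(5) = mex{0} = 1
G(6) = mex{1} = 0
G(7) = mex{0} = 1
G(8) = mex{1,0} = 2
G(9) = mex{2,1} = 0
G(10) = mex{0,0,0} = 1
G(11) = mex{1,1,1,0} = 2
G(12) = mex{2,0,0,1} = 3
G(13) = mex{3,1,1,0} = 2
G(14) = mex{2,0,0,1} = 3
G(15) = mex{3,1,1,0} = 2
G(16) = mex{2,2,0,1} = 3
G(17) = mex{3,0,1,0} = 2
G(18) = mex{2,1,2,1} = 0
G(19) = mex{0,2,0,2} = 1
G(20) = mex{1,3,1,0} = 2
G(21) = mex{2,2,2,1} = 0
G(22) = mex{0,3,3,2} = 1
G(23) = mex{1,2,2,3} = 0
G(24) = mex{0,3,3,2} = 1
G(25) = mex{1,2,2,3} = 0
G(26) = mex{0,0,3,2} = 1
G(27) = mex{1,1,2,3} = 0
P-positions are exactly the n with G(n) = 0.

0, 2, 4, 6, 9, 18, 21, 23, 25, 27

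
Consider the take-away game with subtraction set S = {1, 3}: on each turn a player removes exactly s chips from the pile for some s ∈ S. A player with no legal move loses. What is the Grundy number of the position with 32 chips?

0

G(0) = 0
G(1) = mex{0} = 1
G(2) = mex{1} = 0
G(3) = mex{0,0} = 1
G(4) = mex{1,1} = 0
G(5) = mex{0,0} = 1
G(6) = mex{1,1} = 0
G(7) = mex{0,0} = 1
G(8) = mex{1,1} = 0
G(9) = mex{0,0} = 1
G(10) = mex{1,1} = 0
G(11) = mex{0,0} = 1
G(12) = mex{1,1} = 0
G(13) = mex{0,0} = 1
G(14) = mex{1,1} = 0
G(15) = mex{0,0} = 1
G(16) = mex{1,1} = 0
G(17) = mex{0,0} = 1
G(18) = mex{1,1} = 0
G(19) = mex{0,0} = 1
G(20) = mex{1,1} = 0
G(21) = mex{0,0} = 1
G(22) = mex{1,1} = 0
G(23) = mex{0,0} = 1
G(24) = mex{1,1} = 0
G(25) = mex{0,0} = 1
G(26) = mex{1,1} = 0
G(27) = mex{0,0} = 1
G(28) = mex{1,1} = 0
G(29) = mex{0,0} = 1
G(30) = mex{1,1} = 0
G(31) = mex{0,0} = 1
G(32) = mex{1,1} = 0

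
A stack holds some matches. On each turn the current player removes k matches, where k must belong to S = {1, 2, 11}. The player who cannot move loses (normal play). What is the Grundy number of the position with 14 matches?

2

G(0) = 0
G(1) = mex{0} = 1
G(2) = mex{1,0} = 2
G(3) = mex{2,1} = 0
G(4) = mex{0,2} = 1
G(5) = mex{1,0} = 2
G(6) = mex{2,1} = 0
G(7) = mex{0,2} = 1
G(8) = mex{1,0} = 2
G(9) = mex{2,1} = 0
G(10) = mex{0,2} = 1
G(11) = mex{1,0,0} = 2
G(12) = mex{2,1,1} = 0
G(13) = mex{0,2,2} = 1
G(14) = mex{1,0,0} = 2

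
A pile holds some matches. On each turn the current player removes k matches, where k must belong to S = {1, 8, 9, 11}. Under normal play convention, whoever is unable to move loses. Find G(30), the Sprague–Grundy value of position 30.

2

G(0) = 0
G(1) = mex{0} = 1
G(2) = mex{1} = 0
G(3) = mex{0} = 1
G(4) = mex{1} = 0
G(5) = mex{0} = 1
G(6) = mex{1} = 0
G(7) = mex{0} = 1
G(8) = mex{1,0} = 2
G(9) = mex{2,1,0} = 3
G(10) = mex{3,0,1} = 2
G(11) = mex{2,1,0,0} = 3
G(12) = mex{3,0,1,1} = 2
G(13) = mex{2,1,0,0} = 3
G(14) = mex{3,0,1,1} = 2
G(15) = mex{2,1,0,0} = 3
G(16) = mex{3,2,1,1} = 0
G(17) = mex{0,3,2,0} = 1
G(18) = mex{1,2,3,1} = 0
G(19) = mex{0,3,2,2} = 1
G(20) = mex{1,2,3,3} = 0
G(21) = mex{0,3,2,2} = 1
G(22) = mex{1,2,3,3} = 0
G(23) = mex{0,3,2,2} = 1
G(24) = mex{1,0,3,3} = 2
G(25) = mex{2,1,0,2} = 3
G(26) = mex{3,0,1,3} = 2
G(27) = mex{2,1,0,0} = 3
G(28) = mex{3,0,1,1} = 2
G(29) = mex{2,1,0,0} = 3
G(30) = mex{3,0,1,1} = 2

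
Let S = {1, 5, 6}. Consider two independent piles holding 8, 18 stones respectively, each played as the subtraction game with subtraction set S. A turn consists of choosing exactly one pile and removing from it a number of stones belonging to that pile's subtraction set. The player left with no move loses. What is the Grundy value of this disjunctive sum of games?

1

All piles use S = {1, 5, 6}:
G(0) = 0
G(1) = mex{0} = 1
G(2) = mex{1} = 0
G(3) = mex{0} = 1
G(4) = mex{1} = 0
G(5) = mex{0,0} = 1
G(6) = mex{1,1,0} = 2
G(7) = mex{2,0,1} = 3
G(8) = mex{3,1,0} = 2
G(9) = mex{2,0,1} = 3
G(10) = mex{3,1,0} = 2
G(11) = mex{2,2,1} = 0
G(12) = mex{0,3,2} = 1
G(13) = mex{1,2,3} = 0
G(14) = mex{0,3,2} = 1
G(15) = mex{1,2,3} = 0
G(16) = mex{0,0,2} = 1
G(17) = mex{1,1,0} = 2
G(18) = mex{2,0,1} = 3
Pile A: G(8) = 2.
Pile B: G(18) = 3.
Combined Grundy value = 2 ⊕ 3 = 1.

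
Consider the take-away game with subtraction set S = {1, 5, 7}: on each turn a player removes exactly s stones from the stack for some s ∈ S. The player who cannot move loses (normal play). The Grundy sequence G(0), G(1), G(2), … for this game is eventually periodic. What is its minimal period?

2

G(0) = 0
G(1) = mex{0} = 1
G(2) = mex{1} = 0
G(3) = mex{0} = 1
G(4) = mex{1} = 0
G(5) = mex{0,0} = 1
G(6) = mex{1,1} = 0
G(7) = mex{0,0,0} = 1
G(8) = mex{1,1,1} = 0
G(9) = mex{0,0,0} = 1
G(10) = mex{1,1,1} = 0
G(11) = mex{0,0,0} = 1
G(12) = mex{1,1,1} = 0
G(13) = mex{0,0,0} = 1
G(14) = mex{1,1,1} = 0
G(n+2) = G(n) holds for n = 0,…,6 (a full window of length max(S) = 7), so the sequence is purely periodic with period 2.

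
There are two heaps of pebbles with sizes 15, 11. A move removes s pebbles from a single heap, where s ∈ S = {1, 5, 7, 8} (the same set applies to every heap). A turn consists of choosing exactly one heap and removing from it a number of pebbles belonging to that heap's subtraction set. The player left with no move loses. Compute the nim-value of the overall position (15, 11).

3

All heaps use S = {1, 5, 7, 8}:
G(0) = 0
G(1) = mex{0} = 1
G(2) = mex{1} = 0
G(3) = mex{0} = 1
G(4) = mex{1} = 0
G(5) = mex{0,0} = 1
G(6) = mex{1,1} = 0
G(7) = mex{0,0,0} = 1
G(8) = mex{1,1,1,0} = 2
G(9) = mex{2,0,0,1} = 3
G(10) = mex{3,1,1,0} = 2
G(11) = mex{2,0,0,1} = 3
G(12) = mex{3,1,1,0} = 2
G(13) = mex{2,2,0,1} = 3
G(14) = mex{3,3,1,0} = 2
G(15) = mex{2,2,2,1} = 0
Heap A: G(15) = 0.
Heap B: G(11) = 3.
Combined Grundy value = 0 ⊕ 3 = 3.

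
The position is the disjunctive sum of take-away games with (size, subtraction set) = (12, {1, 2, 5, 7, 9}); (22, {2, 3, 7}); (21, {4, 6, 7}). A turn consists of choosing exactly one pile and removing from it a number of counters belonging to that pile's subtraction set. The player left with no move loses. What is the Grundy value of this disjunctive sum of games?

0

Pile A, S = {1, 2, 5, 7, 9}:
G(0) = 0
G(1) = mex{0} = 1
G(2) = mex{1,0} = 2
G(3) = mex{2,1} = 0
G(4) = mex{0,2} = 1
G(5) = mex{1,0,0} = 2
G(6) = mex{2,1,1} = 0
G(7) = mex{0,2,2,0} = 1
G(8) = mex{1,0,0,1} = 2
G(9) = mex{2,1,1,2,0} = 3
G(10) = mex{3,2,2,0,1} = 4
G(11) = mex{4,3,0,1,2} = 5
G(12) = mex{5,4,1,2,0} = 3
G_A(12) = 3.
Pile B, S = {2, 3, 7}:
G(0) = 0
G(1) = mex{} = 0
G(2) = mex{0} = 1
G(3) = mex{0,0} = 1
G(4) = mex{1,0} = 2
G(5) = mex{1,1} = 0
G(6) = mex{2,1} = 0
G(7) = mex{0,2,0} = 1
G(8) = mex{0,0,0} = 1
G(9) = mex{1,0,1} = 2
G(10) = mex{1,1,1} = 0
G(11) = mex{2,1,2} = 0
G(12) = mex{0,2,0} = 1
G(13) = mex{0,0,0} = 1
G(14) = mex{1,0,1} = 2
G(15) = mex{1,1,1} = 0
G(16) = mex{2,1,2} = 0
G(17) = mex{0,2,0} = 1
G(18) = mex{0,0,0} = 1
G(19) = mex{1,0,1} = 2
G(20) = mex{1,1,1} = 0
G(21) = mex{2,1,2} = 0
G(22) = mex{0,2,0} = 1
G_B(22) = 1.
Pile C, S = {4, 6, 7}:
G(0) = 0
G(1) = mex{} = 0
G(2) = mex{} = 0
G(3) = mex{} = 0
G(4) = mex{0} = 1
G(5) = mex{0} = 1
G(6) = mex{0,0} = 1
G(7) = mex{0,0,0} = 1
G(8) = mex{1,0,0} = 2
G(9) = mex{1,0,0} = 2
G(10) = mex{1,1,0} = 2
G(11) = mex{1,1,1} = 0
G(12) = mex{2,1,1} = 0
G(13) = mex{2,1,1} = 0
G(14) = mex{2,2,1} = 0
G(15) = mex{0,2,2} = 1
G(16) = mex{0,2,2} = 1
G(17) = mex{0,0,2} = 1
G(18) = mex{0,0,0} = 1
G(19) = mex{1,0,0} = 2
G(20) = mex{1,0,0} = 2
G(21) = mex{1,1,0} = 2
G_C(21) = 2.
Combined Grundy value = 3 ⊕ 1 ⊕ 2 = 0.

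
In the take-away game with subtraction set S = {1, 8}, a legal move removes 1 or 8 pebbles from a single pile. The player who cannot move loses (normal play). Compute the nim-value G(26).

2

n :  0  1  2  3  4  5  6  7  8  9 10 11 12 13 14 15 16 17 18 19 20 21 22 23 24 25 26
G :  0  1  0  1  0  1  0  1  2  0  1  0  1  0  1  0  1  2  0  1  0  1  0  1  0  1  2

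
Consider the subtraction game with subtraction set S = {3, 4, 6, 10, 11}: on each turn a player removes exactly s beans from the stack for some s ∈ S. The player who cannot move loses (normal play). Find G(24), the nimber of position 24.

1

n :  0  1  2  3  4  5  6  7  8  9 10 11 12 13 14 15 16 17 18 19 20 21 22 23 24
G :  0  0  0  1  1  1  2  2  2  0  3  3  1  4  0  2  0  1  3  1  2  0  2  0  1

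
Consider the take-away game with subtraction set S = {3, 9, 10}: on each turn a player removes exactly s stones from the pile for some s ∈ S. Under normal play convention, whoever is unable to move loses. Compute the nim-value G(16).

G(0) = 0
G(1) = mex{} = 0
G(2) = mex{} = 0
G(3) = mex{0} = 1
G(4) = mex{0} = 1
G(5) = mex{0} = 1
G(6) = mex{1} = 0
G(7) = mex{1} = 0
G(8) = mex{1} = 0
G(9) = mex{0,0} = 1
G(10) = mex{0,0,0} = 1
G(11) = mex{0,0,0} = 1
G(12) = mex{1,1,0} = 2
G(13) = mex{1,1,1} = 0
G(14) = mex{1,1,1} = 0
G(15) = mex{2,0,1} = 3
G(16) = mex{0,0,0} = 1

1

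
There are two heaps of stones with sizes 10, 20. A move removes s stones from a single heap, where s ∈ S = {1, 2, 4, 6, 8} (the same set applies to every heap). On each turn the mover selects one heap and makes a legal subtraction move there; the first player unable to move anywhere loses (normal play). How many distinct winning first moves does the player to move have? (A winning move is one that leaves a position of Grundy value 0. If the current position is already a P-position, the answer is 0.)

All heaps use S = {1, 2, 4, 6, 8}:
G(0) = 0
G(1) = mex{0} = 1
G(2) = mex{1,0} = 2
G(3) = mex{2,1} = 0
G(4) = mex{0,2,0} = 1
G(5) = mex{1,0,1} = 2
G(6) = mex{2,1,2,0} = 3
G(7) = mex{3,2,0,1} = 4
G(8) = mex{4,3,1,2,0} = 5
G(9) = mex{5,4,2,0,1} = 3
G(10) = mex{3,5,3,1,2} = 0
G(11) = mex{0,3,4,2,0} = 1
G(12) = mex{1,0,5,3,1} = 2
G(13) = mex{2,1,3,4,2} = 0
G(14) = mex{0,2,0,5,3} = 1
G(15) = mex{1,0,1,3,4} = 2
G(16) = mex{2,1,2,0,5} = 3
G(17) = mex{3,2,0,1,3} = 4
G(18) = mex{4,3,1,2,0} = 5
G(19) = mex{5,4,2,0,1} = 3
G(20) = mex{3,5,3,1,2} = 0
Heap A: G(10) = 0.
Heap B: G(20) = 0.
Combined Grundy value = 0 ⊕ 0 = 0.
A winning move leaves total XOR = 0, i.e. changes one component's Grundy value g to g ⊕ X where X is the current total.
Heap A: target g' = 0⊕0 = 0, but every legal move changes the Grundy value (mex property), so 0 moves.
Heap B: target g' = 0⊕0 = 0, but every legal move changes the Grundy value (mex property), so 0 moves.

0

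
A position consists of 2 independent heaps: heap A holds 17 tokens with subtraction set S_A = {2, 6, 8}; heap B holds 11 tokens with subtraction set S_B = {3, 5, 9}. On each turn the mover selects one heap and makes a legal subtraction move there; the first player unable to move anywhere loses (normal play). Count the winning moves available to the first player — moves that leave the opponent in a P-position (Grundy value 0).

0

Heap A, S = {2, 6, 8}:
G(0) = 0
G(1) = mex{} = 0
G(2) = mex{0} = 1
G(3) = mex{0} = 1
G(4) = mex{1} = 0
G(5) = mex{1} = 0
G(6) = mex{0,0} = 1
G(7) = mex{0,0} = 1
G(8) = mex{1,1,0} = 2
G(9) = mex{1,1,0} = 2
G(10) = mex{2,0,1} = 3
G(11) = mex{2,0,1} = 3
G(12) = mex{3,1,0} = 2
G(13) = mex{3,1,0} = 2
G(14) = mex{2,2,1} = 0
G(15) = mex{2,2,1} = 0
G(16) = mex{0,3,2} = 1
G(17) = mex{0,3,2} = 1
G_A(17) = 1.
Heap B, S = {3, 5, 9}:
G(0) = 0
G(1) = mex{} = 0
G(2) = mex{} = 0
G(3) = mex{0} = 1
G(4) = mex{0} = 1
G(5) = mex{0,0} = 1
G(6) = mex{1,0} = 2
G(7) = mex{1,0} = 2
G(8) = mex{1,1} = 0
G(9) = mex{2,1,0} = 3
G(10) = mex{2,1,0} = 3
G(11) = mex{0,2,0} = 1
G_B(11) = 1.
Combined Grundy value = 1 ⊕ 1 = 0.
A winning move leaves total XOR = 0, i.e. changes one component's Grundy value g to g ⊕ X where X is the current total.
Heap A: target g' = 1⊕0 = 1, but every legal move changes the Grundy value (mex property), so 0 moves.
Heap B: target g' = 1⊕0 = 1, but every legal move changes the Grundy value (mex property), so 0 moves.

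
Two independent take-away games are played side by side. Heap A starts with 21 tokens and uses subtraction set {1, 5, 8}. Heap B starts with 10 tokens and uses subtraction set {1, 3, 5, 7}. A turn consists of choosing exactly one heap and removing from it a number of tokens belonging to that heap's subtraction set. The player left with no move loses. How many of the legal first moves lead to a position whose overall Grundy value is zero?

Heap A, S = {1, 5, 8}:
n :  0  1  2  3  4  5  6  7  8  9 10 11 12 13 14 15 16 17 18 19 20 21
G :  0  1  0  1  0  1  0  1  2  3  2  3  2  0  1  0  1  0  1  0  1  2
G_A(21) = 2.
Heap B, S = {1, 3, 5, 7}:
G(0) = 0
G(1) = mex{0} = 1
G(2) = mex{1} = 0
G(3) = mex{0,0} = 1
G(4) = mex{1,1} = 0
G(5) = mex{0,0,0} = 1
G(6) = mex{1,1,1} = 0
G(7) = mex{0,0,0,0} = 1
G(8) = mex{1,1,1,1} = 0
G(9) = mex{0,0,0,0} = 1
G(10) = mex{1,1,1,1} = 0
G_B(10) = 0.
Combined Grundy value = 2 ⊕ 0 = 2.
A winning move leaves total XOR = 0, i.e. changes one component's Grundy value g to g ⊕ X where X is the current total.
Heap A: need g' = 2⊕2 = 0. Options: 21−1→G=1, 21−5→G=1, 21−8→G=0. Hits: 1.
Heap B: need g' = 0⊕2 = 2. Options: 10−1→G=1, 10−3→G=1, 10−5→G=1, 10−7→G=1. Hits: 0.

1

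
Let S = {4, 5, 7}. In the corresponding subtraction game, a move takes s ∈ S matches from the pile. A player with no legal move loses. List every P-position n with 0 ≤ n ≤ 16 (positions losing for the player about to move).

G(0) = 0
G(1) = mex{} = 0
G(2) = mex{} = 0
G(3) = mex{} = 0
G(4) = mex{0} = 1
G(5) = mex{0,0} = 1
G(6) = mex{0,0} = 1
G(7) = mex{0,0,0} = 1
G(8) = mex{1,0,0} = 2
G(9) = mex{1,1,0} = 2
G(10) = mex{1,1,0} = 2
G(11) = mex{1,1,1} = 0
G(12) = mex{2,1,1} = 0
G(13) = mex{2,2,1} = 0
G(14) = mex{2,2,1} = 0
G(15) = mex{0,2,2} = 1
G(16) = mex{0,0,2} = 1
P-positions are exactly the n with G(n) = 0.

0, 1, 2, 3, 11, 12, 13, 14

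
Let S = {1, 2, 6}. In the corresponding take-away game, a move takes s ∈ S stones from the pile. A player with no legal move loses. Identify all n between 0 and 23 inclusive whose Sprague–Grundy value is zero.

G(0) = 0
G(1) = mex{0} = 1
G(2) = mex{1,0} = 2
G(3) = mex{2,1} = 0
G(4) = mex{0,2} = 1
G(5) = mex{1,0} = 2
G(6) = mex{2,1,0} = 3
G(7) = mex{3,2,1} = 0
G(8) = mex{0,3,2} = 1
G(9) = mex{1,0,0} = 2
G(10) = mex{2,1,1} = 0
G(11) = mex{0,2,2} = 1
G(12) = mex{1,0,3} = 2
G(13) = mex{2,1,0} = 3
G(14) = mex{3,2,1} = 0
G(15) = mex{0,3,2} = 1
G(16) = mex{1,0,0} = 2
G(17) = mex{2,1,1} = 0
G(18) = mex{0,2,2} = 1
G(19) = mex{1,0,3} = 2
G(20) = mex{2,1,0} = 3
G(21) = mex{3,2,1} = 0
G(22) = mex{0,3,2} = 1
G(23) = mex{1,0,0} = 2
P-positions are exactly the n with G(n) = 0.

0, 3, 7, 10, 14, 17, 21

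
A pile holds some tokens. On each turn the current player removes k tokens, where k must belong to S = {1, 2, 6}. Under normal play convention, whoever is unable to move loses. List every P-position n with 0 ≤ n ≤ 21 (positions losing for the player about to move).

0, 3, 7, 10, 14, 17, 21

G(0) = 0
G(1) = mex{0} = 1
G(2) = mex{1,0} = 2
G(3) = mex{2,1} = 0
G(4) = mex{0,2} = 1
G(5) = mex{1,0} = 2
G(6) = mex{2,1,0} = 3
G(7) = mex{3,2,1} = 0
G(8) = mex{0,3,2} = 1
G(9) = mex{1,0,0} = 2
G(10) = mex{2,1,1} = 0
G(11) = mex{0,2,2} = 1
G(12) = mex{1,0,3} = 2
G(13) = mex{2,1,0} = 3
G(14) = mex{3,2,1} = 0
G(15) = mex{0,3,2} = 1
G(16) = mex{1,0,0} = 2
G(17) = mex{2,1,1} = 0
G(18) = mex{0,2,2} = 1
G(19) = mex{1,0,3} = 2
G(20) = mex{2,1,0} = 3
G(21) = mex{3,2,1} = 0
P-positions are exactly the n with G(n) = 0.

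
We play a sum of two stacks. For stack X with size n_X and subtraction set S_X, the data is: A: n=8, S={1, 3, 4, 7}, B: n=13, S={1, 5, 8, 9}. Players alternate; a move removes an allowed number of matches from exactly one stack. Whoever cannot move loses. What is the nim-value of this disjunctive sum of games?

3

Stack A, S = {1, 3, 4, 7}:
G(0) = 0
G(1) = mex{0} = 1
G(2) = mex{1} = 0
G(3) = mex{0,0} = 1
G(4) = mex{1,1,0} = 2
G(5) = mex{2,0,1} = 3
G(6) = mex{3,1,0} = 2
G(7) = mex{2,2,1,0} = 3
G(8) = mex{3,3,2,1} = 0
G_A(8) = 0.
Stack B, S = {1, 5, 8, 9}:
n :  0  1  2  3  4  5  6  7  8  9 10 11 12 13
G :  0  1  0  1  0  1  0  1  2  3  2  3  2  3
G_B(13) = 3.
Combined Grundy value = 0 ⊕ 3 = 3.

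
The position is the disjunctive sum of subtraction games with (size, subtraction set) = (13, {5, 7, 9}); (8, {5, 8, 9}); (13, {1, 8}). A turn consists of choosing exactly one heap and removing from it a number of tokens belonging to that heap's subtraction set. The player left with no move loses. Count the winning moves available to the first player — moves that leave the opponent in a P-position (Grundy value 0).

2

Heap A, S = {5, 7, 9}:
G(0) = 0
G(1) = mex{} = 0
G(2) = mex{} = 0
G(3) = mex{} = 0
G(4) = mex{} = 0
G(5) = mex{0} = 1
G(6) = mex{0} = 1
G(7) = mex{0,0} = 1
G(8) = mex{0,0} = 1
G(9) = mex{0,0,0} = 1
G(10) = mex{1,0,0} = 2
G(11) = mex{1,0,0} = 2
G(12) = mex{1,1,0} = 2
G(13) = mex{1,1,0} = 2
G_A(13) = 2.
Heap B, S = {5, 8, 9}:
n : 0 1 2 3 4 5 6 7 8
G : 0 0 0 0 0 1 1 1 1
G_B(8) = 1.
Heap C, S = {1, 8}:
n :  0  1  2  3  4  5  6  7  8  9 10 11 12 13
G :  0  1  0  1  0  1  0  1  2  0  1  0  1  0
G_C(13) = 0.
Combined Grundy value = 2 ⊕ 1 ⊕ 0 = 3.
A winning move leaves total XOR = 0, i.e. changes one component's Grundy value g to g ⊕ X where X is the current total.
Heap A: need g' = 2⊕3 = 1. Options: 13−5→G=1, 13−7→G=1, 13−9→G=0. Hits: 2.
Heap B: need g' = 1⊕3 = 2. Options: 8−5→G=0, 8−8→G=0. Hits: 0.
Heap C: need g' = 0⊕3 = 3. Options: 13−1→G=1, 13−8→G=1. Hits: 0.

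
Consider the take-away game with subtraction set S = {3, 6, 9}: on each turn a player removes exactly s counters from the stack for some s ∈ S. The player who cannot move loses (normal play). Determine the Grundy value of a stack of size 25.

0

n :  0  1  2  3  4  5  6  7  8  9 10 11 12 13 14 15 16 17 18 19 20 21 22 23 24 25
G :  0  0  0  1  1  1  2  2  2  3  3  3  0  0  0  1  1  1  2  2  2  3  3  3  0  0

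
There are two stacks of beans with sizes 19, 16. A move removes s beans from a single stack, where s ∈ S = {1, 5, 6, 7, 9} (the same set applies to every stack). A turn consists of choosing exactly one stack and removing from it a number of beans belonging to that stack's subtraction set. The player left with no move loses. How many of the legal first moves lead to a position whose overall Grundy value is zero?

All stacks use S = {1, 5, 6, 7, 9}:
G(0) = 0
G(1) = mex{0} = 1
G(2) = mex{1} = 0
G(3) = mex{0} = 1
G(4) = mex{1} = 0
G(5) = mex{0,0} = 1
G(6) = mex{1,1,0} = 2
G(7) = mex{2,0,1,0} = 3
G(8) = mex{3,1,0,1} = 2
G(9) = mex{2,0,1,0,0} = 3
G(10) = mex{3,1,0,1,1} = 2
G(11) = mex{2,2,1,0,0} = 3
G(12) = mex{3,3,2,1,1} = 0
G(13) = mex{0,2,3,2,0} = 1
G(14) = mex{1,3,2,3,1} = 0
G(15) = mex{0,2,3,2,2} = 1
G(16) = mex{1,3,2,3,3} = 0
G(17) = mex{0,0,3,2,2} = 1
G(18) = mex{1,1,0,3,3} = 2
G(19) = mex{2,0,1,0,2} = 3
Stack A: G(19) = 3.
Stack B: G(16) = 0.
Combined Grundy value = 3 ⊕ 0 = 3.
A winning move leaves total XOR = 0, i.e. changes one component's Grundy value g to g ⊕ X where X is the current total.
Stack A: need g' = 3⊕3 = 0. Options: 19−1→G=2, 19−5→G=0, 19−6→G=1, 19−7→G=0, 19−9→G=2. Hits: 2.
Stack B: need g' = 0⊕3 = 3. Options: 16−1→G=1, 16−5→G=3, 16−6→G=2, 16−7→G=3, 16−9→G=3. Hits: 3.

5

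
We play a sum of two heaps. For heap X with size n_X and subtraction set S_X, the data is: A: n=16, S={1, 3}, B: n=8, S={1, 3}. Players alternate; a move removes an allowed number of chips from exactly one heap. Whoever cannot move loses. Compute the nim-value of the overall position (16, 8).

Heap A, S = {1, 3}:
G(0) = 0
G(1) = mex{0} = 1
G(2) = mex{1} = 0
G(3) = mex{0,0} = 1
G(4) = mex{1,1} = 0
G(5) = mex{0,0} = 1
G(6) = mex{1,1} = 0
G(7) = mex{0,0} = 1
G(8) = mex{1,1} = 0
G(9) = mex{0,0} = 1
G(10) = mex{1,1} = 0
G(11) = mex{0,0} = 1
G(12) = mex{1,1} = 0
G(13) = mex{0,0} = 1
G(14) = mex{1,1} = 0
G(15) = mex{0,0} = 1
G(16) = mex{1,1} = 0
G_A(16) = 0.
Heap B, S = {1, 3}:
G(0) = 0
G(1) = mex{0} = 1
G(2) = mex{1} = 0
G(3) = mex{0,0} = 1
G(4) = mex{1,1} = 0
G(5) = mex{0,0} = 1
G(6) = mex{1,1} = 0
G(7) = mex{0,0} = 1
G(8) = mex{1,1} = 0
G_B(8) = 0.
Combined Grundy value = 0 ⊕ 0 = 0.

0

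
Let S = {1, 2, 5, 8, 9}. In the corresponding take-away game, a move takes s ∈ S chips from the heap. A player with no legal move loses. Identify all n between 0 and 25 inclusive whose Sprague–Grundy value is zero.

0, 3, 6, 10, 13, 16, 20, 23

G(0) = 0
G(1) = mex{0} = 1
G(2) = mex{1,0} = 2
G(3) = mex{2,1} = 0
G(4) = mex{0,2} = 1
G(5) = mex{1,0,0} = 2
G(6) = mex{2,1,1} = 0
G(7) = mex{0,2,2} = 1
G(8) = mex{1,0,0,0} = 2
G(9) = mex{2,1,1,1,0} = 3
G(10) = mex{3,2,2,2,1} = 0
G(11) = mex{0,3,0,0,2} = 1
G(12) = mex{1,0,1,1,0} = 2
G(13) = mex{2,1,2,2,1} = 0
G(14) = mex{0,2,3,0,2} = 1
G(15) = mex{1,0,0,1,0} = 2
G(16) = mex{2,1,1,2,1} = 0
G(17) = mex{0,2,2,3,2} = 1
G(18) = mex{1,0,0,0,3} = 2
G(19) = mex{2,1,1,1,0} = 3
G(20) = mex{3,2,2,2,1} = 0
G(21) = mex{0,3,0,0,2} = 1
G(22) = mex{1,0,1,1,0} = 2
G(23) = mex{2,1,2,2,1} = 0
G(24) = mex{0,2,3,0,2} = 1
G(25) = mex{1,0,0,1,0} = 2
P-positions are exactly the n with G(n) = 0.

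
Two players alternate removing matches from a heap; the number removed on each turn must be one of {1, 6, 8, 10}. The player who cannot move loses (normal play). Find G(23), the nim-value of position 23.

n :  0  1  2  3  4  5  6  7  8  9 10 11 12 13 14 15 16 17 18 19 20 21 22 23
G :  0  1  0  1  0  1  2  0  1  0  1  0  1  2  3  2  0  1  0  1  0  1  2  0

0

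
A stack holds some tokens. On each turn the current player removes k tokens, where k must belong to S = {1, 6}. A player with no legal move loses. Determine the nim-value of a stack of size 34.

n :  0  1  2  3  4  5  6  7  8  9 10 11 12 13 14 15 16 17 18 19 20 21 22 23 24 25 26 27 28 29 30 31 32 33 34
G :  0  1  0  1  0  1  2  0  1  0  1  0  1  2  0  1  0  1  0  1  2  0  1  0  1  0  1  2  0  1  0  1  0  1  2

2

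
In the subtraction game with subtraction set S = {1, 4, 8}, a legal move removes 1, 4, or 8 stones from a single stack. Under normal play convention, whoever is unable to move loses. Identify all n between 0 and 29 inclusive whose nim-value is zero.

0, 2, 5, 7, 12, 14, 17, 19, 24, 26, 29

G(0) = 0
G(1) = mex{0} = 1
G(2) = mex{1} = 0
G(3) = mex{0} = 1
G(4) = mex{1,0} = 2
G(5) = mex{2,1} = 0
G(6) = mex{0,0} = 1
G(7) = mex{1,1} = 0
G(8) = mex{0,2,0} = 1
G(9) = mex{1,0,1} = 2
G(10) = mex{2,1,0} = 3
G(11) = mex{3,0,1} = 2
G(12) = mex{2,1,2} = 0
G(13) = mex{0,2,0} = 1
G(14) = mex{1,3,1} = 0
G(15) = mex{0,2,0} = 1
G(16) = mex{1,0,1} = 2
G(17) = mex{2,1,2} = 0
G(18) = mex{0,0,3} = 1
G(19) = mex{1,1,2} = 0
G(20) = mex{0,2,0} = 1
G(21) = mex{1,0,1} = 2
G(22) = mex{2,1,0} = 3
G(23) = mex{3,0,1} = 2
G(24) = mex{2,1,2} = 0
G(25) = mex{0,2,0} = 1
G(26) = mex{1,3,1} = 0
G(27) = mex{0,2,0} = 1
G(28) = mex{1,0,1} = 2
G(29) = mex{2,1,2} = 0
P-positions are exactly the n with G(n) = 0.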